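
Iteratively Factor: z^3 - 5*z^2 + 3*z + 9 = (z - 3)*(z^2 - 2*z - 3) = (z - 3)*(z + 1)*(z - 3)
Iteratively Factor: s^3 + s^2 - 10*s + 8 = (s + 4)*(s^2 - 3*s + 2) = (s - 2)*(s + 4)*(s - 1)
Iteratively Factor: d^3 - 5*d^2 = (d - 5)*(d^2) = d*(d - 5)*(d)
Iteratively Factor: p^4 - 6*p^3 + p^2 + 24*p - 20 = (p - 5)*(p^3 - p^2 - 4*p + 4) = (p - 5)*(p + 2)*(p^2 - 3*p + 2) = (p - 5)*(p - 2)*(p + 2)*(p - 1)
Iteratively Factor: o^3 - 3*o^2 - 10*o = (o + 2)*(o^2 - 5*o) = o*(o + 2)*(o - 5)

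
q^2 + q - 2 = (q - 1)*(q + 2)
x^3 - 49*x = x*(x - 7)*(x + 7)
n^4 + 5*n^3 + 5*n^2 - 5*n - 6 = (n - 1)*(n + 1)*(n + 2)*(n + 3)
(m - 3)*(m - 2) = m^2 - 5*m + 6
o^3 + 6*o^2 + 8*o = o*(o + 2)*(o + 4)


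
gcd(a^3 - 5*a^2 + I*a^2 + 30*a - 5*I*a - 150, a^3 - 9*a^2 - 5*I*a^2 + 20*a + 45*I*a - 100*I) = a^2 + a*(-5 - 5*I) + 25*I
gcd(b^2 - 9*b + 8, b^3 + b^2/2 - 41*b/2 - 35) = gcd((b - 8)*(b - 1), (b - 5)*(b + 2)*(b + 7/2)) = 1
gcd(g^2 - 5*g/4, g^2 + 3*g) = g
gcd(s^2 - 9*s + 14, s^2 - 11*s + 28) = s - 7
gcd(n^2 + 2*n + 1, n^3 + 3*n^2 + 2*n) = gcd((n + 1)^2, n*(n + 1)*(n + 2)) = n + 1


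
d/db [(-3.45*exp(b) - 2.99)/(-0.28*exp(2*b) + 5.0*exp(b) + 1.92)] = (-0.966*exp(2*b) - 1.6744*exp(b) + 8.326)*exp(b)/(0.0784*exp(4*b) - 2.8*exp(3*b) + 23.9248*exp(2*b) + 19.2*exp(b) + 3.6864)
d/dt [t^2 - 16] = 2*t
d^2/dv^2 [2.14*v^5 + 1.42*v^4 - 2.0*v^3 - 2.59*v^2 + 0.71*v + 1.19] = 42.8*v^3 + 17.04*v^2 - 12.0*v - 5.18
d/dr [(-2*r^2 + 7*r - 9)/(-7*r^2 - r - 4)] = (51*r^2 - 110*r - 37)/(49*r^4 + 14*r^3 + 57*r^2 + 8*r + 16)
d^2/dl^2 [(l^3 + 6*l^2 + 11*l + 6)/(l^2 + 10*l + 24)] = 6*(9*l^3 + 102*l^2 + 372*l + 424)/(l^6 + 30*l^5 + 372*l^4 + 2440*l^3 + 8928*l^2 + 17280*l + 13824)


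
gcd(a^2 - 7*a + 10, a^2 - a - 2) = a - 2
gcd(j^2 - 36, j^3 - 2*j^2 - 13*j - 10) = 1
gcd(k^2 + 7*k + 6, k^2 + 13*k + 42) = k + 6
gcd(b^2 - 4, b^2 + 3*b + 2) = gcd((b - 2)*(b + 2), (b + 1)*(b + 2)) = b + 2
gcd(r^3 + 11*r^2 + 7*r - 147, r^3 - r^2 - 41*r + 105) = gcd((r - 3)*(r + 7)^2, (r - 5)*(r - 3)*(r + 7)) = r^2 + 4*r - 21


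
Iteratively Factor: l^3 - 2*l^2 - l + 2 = (l - 2)*(l^2 - 1) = (l - 2)*(l - 1)*(l + 1)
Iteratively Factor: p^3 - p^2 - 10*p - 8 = (p + 2)*(p^2 - 3*p - 4) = (p - 4)*(p + 2)*(p + 1)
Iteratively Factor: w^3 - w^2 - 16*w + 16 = (w + 4)*(w^2 - 5*w + 4) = (w - 1)*(w + 4)*(w - 4)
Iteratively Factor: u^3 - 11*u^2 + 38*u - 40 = (u - 2)*(u^2 - 9*u + 20) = (u - 4)*(u - 2)*(u - 5)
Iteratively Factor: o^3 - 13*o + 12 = (o - 1)*(o^2 + o - 12) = (o - 1)*(o + 4)*(o - 3)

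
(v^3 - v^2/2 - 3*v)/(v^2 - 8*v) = (v^2 - v/2 - 3)/(v - 8)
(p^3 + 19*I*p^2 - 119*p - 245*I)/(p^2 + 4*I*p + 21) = (p^2 + 12*I*p - 35)/(p - 3*I)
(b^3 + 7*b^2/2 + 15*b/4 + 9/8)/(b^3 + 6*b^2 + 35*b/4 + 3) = (b + 3/2)/(b + 4)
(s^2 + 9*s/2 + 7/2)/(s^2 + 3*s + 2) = (s + 7/2)/(s + 2)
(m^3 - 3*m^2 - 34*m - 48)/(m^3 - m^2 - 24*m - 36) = (m - 8)/(m - 6)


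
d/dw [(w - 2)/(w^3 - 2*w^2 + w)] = 2*(-w^2 + 3*w - 1)/(w^2*(w^3 - 3*w^2 + 3*w - 1))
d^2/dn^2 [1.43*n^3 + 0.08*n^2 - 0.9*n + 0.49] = 8.58*n + 0.16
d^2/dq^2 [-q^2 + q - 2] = -2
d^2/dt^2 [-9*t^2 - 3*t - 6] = -18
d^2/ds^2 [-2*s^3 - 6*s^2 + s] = -12*s - 12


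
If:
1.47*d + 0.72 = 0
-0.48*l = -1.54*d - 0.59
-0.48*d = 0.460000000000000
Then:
No Solution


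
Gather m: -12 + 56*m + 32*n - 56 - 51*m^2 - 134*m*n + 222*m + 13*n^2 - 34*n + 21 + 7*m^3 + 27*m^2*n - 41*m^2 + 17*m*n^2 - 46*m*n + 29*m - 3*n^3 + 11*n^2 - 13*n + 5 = 7*m^3 + m^2*(27*n - 92) + m*(17*n^2 - 180*n + 307) - 3*n^3 + 24*n^2 - 15*n - 42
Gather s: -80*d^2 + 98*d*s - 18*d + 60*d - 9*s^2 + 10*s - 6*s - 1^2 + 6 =-80*d^2 + 42*d - 9*s^2 + s*(98*d + 4) + 5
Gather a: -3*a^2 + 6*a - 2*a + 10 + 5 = -3*a^2 + 4*a + 15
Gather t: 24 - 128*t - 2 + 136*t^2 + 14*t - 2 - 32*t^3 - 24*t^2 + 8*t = -32*t^3 + 112*t^2 - 106*t + 20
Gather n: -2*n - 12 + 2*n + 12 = 0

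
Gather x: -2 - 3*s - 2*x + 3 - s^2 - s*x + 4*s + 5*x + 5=-s^2 + s + x*(3 - s) + 6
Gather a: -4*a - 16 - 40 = -4*a - 56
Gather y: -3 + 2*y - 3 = 2*y - 6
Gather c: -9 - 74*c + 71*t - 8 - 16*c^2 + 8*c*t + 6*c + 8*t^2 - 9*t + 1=-16*c^2 + c*(8*t - 68) + 8*t^2 + 62*t - 16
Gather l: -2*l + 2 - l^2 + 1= -l^2 - 2*l + 3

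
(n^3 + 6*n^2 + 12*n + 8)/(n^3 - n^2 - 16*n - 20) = (n + 2)/(n - 5)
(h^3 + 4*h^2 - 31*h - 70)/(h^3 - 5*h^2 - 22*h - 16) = (h^2 + 2*h - 35)/(h^2 - 7*h - 8)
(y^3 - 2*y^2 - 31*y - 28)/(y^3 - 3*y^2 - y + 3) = (y^2 - 3*y - 28)/(y^2 - 4*y + 3)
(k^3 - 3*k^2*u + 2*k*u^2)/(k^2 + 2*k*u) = (k^2 - 3*k*u + 2*u^2)/(k + 2*u)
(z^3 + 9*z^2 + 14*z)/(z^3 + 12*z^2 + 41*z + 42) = z/(z + 3)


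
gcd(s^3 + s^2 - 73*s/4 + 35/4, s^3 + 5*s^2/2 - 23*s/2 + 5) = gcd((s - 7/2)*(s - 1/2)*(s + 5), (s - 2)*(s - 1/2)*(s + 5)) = s^2 + 9*s/2 - 5/2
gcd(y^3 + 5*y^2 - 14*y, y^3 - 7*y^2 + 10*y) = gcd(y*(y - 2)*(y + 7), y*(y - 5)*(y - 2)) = y^2 - 2*y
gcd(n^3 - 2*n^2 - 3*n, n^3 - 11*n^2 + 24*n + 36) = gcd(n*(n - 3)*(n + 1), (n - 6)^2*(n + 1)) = n + 1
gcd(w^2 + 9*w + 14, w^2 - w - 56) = w + 7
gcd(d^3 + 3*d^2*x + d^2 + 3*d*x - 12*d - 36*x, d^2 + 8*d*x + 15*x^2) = d + 3*x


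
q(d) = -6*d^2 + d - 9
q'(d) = 1 - 12*d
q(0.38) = -9.49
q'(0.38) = -3.56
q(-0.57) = -11.52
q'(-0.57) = 7.84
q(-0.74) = -13.03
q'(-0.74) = 9.88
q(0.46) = -9.81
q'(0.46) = -4.52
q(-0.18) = -9.37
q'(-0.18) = 3.16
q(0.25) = -9.12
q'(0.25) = -2.00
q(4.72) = -137.95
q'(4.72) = -55.64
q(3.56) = -81.48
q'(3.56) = -41.72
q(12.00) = -861.00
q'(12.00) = -143.00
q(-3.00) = -66.00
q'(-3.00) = 37.00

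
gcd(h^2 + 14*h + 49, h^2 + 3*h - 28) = h + 7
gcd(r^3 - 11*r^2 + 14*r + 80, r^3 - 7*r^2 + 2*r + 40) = r^2 - 3*r - 10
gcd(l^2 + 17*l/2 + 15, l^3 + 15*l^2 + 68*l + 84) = l + 6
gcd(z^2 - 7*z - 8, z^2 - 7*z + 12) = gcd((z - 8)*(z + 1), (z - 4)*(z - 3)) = 1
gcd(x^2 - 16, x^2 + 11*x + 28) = x + 4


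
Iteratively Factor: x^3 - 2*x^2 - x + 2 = (x - 1)*(x^2 - x - 2) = (x - 2)*(x - 1)*(x + 1)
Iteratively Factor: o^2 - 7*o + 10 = (o - 5)*(o - 2)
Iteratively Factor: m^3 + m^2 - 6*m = (m)*(m^2 + m - 6) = m*(m + 3)*(m - 2)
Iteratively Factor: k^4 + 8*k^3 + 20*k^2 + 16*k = (k + 4)*(k^3 + 4*k^2 + 4*k) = (k + 2)*(k + 4)*(k^2 + 2*k) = k*(k + 2)*(k + 4)*(k + 2)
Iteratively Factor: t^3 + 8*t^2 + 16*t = (t + 4)*(t^2 + 4*t) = t*(t + 4)*(t + 4)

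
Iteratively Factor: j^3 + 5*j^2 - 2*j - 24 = (j + 4)*(j^2 + j - 6) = (j + 3)*(j + 4)*(j - 2)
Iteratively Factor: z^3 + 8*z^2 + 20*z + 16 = (z + 2)*(z^2 + 6*z + 8) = (z + 2)^2*(z + 4)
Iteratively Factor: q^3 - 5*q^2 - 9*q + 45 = (q + 3)*(q^2 - 8*q + 15) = (q - 3)*(q + 3)*(q - 5)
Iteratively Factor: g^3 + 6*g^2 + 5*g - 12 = (g + 4)*(g^2 + 2*g - 3) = (g - 1)*(g + 4)*(g + 3)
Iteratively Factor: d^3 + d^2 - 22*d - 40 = (d + 4)*(d^2 - 3*d - 10) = (d + 2)*(d + 4)*(d - 5)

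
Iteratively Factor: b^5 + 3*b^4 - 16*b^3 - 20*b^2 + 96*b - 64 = (b + 4)*(b^4 - b^3 - 12*b^2 + 28*b - 16) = (b - 2)*(b + 4)*(b^3 + b^2 - 10*b + 8) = (b - 2)^2*(b + 4)*(b^2 + 3*b - 4) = (b - 2)^2*(b - 1)*(b + 4)*(b + 4)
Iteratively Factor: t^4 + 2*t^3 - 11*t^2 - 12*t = (t + 1)*(t^3 + t^2 - 12*t) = (t + 1)*(t + 4)*(t^2 - 3*t) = (t - 3)*(t + 1)*(t + 4)*(t)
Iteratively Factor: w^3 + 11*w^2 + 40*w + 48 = (w + 4)*(w^2 + 7*w + 12) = (w + 4)^2*(w + 3)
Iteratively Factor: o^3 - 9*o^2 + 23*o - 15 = (o - 3)*(o^2 - 6*o + 5) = (o - 5)*(o - 3)*(o - 1)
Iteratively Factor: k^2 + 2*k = (k + 2)*(k)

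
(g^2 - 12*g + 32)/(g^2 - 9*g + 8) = (g - 4)/(g - 1)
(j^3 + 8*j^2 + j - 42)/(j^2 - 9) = (j^2 + 5*j - 14)/(j - 3)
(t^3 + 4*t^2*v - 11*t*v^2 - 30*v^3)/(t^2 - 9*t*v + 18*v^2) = (t^2 + 7*t*v + 10*v^2)/(t - 6*v)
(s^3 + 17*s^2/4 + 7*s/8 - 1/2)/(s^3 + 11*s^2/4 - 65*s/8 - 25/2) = (8*s^2 + 2*s - 1)/(8*s^2 - 10*s - 25)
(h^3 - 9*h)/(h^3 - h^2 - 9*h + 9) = h/(h - 1)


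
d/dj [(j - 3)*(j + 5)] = 2*j + 2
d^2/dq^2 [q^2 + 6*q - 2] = 2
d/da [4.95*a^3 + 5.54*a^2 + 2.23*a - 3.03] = 14.85*a^2 + 11.08*a + 2.23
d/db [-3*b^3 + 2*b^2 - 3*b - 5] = -9*b^2 + 4*b - 3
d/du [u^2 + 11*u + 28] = 2*u + 11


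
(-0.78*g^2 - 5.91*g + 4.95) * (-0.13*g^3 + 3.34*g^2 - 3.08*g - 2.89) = 0.1014*g^5 - 1.8369*g^4 - 17.9805*g^3 + 36.99*g^2 + 1.8339*g - 14.3055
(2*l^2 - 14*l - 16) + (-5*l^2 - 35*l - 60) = -3*l^2 - 49*l - 76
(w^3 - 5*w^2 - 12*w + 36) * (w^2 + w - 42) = w^5 - 4*w^4 - 59*w^3 + 234*w^2 + 540*w - 1512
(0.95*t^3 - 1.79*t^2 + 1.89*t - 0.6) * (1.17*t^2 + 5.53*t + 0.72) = 1.1115*t^5 + 3.1592*t^4 - 7.0034*t^3 + 8.4609*t^2 - 1.9572*t - 0.432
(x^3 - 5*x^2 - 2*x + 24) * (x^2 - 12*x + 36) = x^5 - 17*x^4 + 94*x^3 - 132*x^2 - 360*x + 864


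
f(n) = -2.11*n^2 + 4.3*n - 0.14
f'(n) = 4.3 - 4.22*n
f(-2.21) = -19.95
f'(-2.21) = 13.63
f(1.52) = 1.52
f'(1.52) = -2.11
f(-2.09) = -18.34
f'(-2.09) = 13.12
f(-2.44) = -23.19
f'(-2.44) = 14.60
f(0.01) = -0.10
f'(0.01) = 4.26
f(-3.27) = -36.76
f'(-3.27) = 18.10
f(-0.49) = -2.75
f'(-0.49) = 6.37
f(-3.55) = -42.00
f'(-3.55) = 19.28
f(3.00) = -6.23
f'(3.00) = -8.36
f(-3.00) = -32.03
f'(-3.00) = 16.96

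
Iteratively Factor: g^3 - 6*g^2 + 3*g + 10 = (g - 2)*(g^2 - 4*g - 5) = (g - 2)*(g + 1)*(g - 5)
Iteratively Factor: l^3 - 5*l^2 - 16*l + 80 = (l - 5)*(l^2 - 16) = (l - 5)*(l - 4)*(l + 4)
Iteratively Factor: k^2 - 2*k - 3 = (k - 3)*(k + 1)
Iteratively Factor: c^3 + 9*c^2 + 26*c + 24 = (c + 3)*(c^2 + 6*c + 8) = (c + 2)*(c + 3)*(c + 4)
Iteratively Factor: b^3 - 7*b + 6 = (b - 1)*(b^2 + b - 6) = (b - 2)*(b - 1)*(b + 3)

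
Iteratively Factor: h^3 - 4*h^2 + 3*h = (h)*(h^2 - 4*h + 3) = h*(h - 1)*(h - 3)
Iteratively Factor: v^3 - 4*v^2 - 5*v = (v + 1)*(v^2 - 5*v) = v*(v + 1)*(v - 5)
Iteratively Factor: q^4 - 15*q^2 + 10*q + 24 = (q + 1)*(q^3 - q^2 - 14*q + 24) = (q - 2)*(q + 1)*(q^2 + q - 12) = (q - 2)*(q + 1)*(q + 4)*(q - 3)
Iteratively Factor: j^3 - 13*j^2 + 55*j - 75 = (j - 5)*(j^2 - 8*j + 15) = (j - 5)^2*(j - 3)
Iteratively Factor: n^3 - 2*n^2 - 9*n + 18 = (n + 3)*(n^2 - 5*n + 6) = (n - 3)*(n + 3)*(n - 2)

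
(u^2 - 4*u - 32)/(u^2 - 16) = (u - 8)/(u - 4)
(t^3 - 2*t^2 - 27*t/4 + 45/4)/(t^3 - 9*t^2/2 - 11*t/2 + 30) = (t - 3/2)/(t - 4)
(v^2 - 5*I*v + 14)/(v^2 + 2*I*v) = (v - 7*I)/v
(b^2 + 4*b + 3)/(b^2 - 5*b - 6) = (b + 3)/(b - 6)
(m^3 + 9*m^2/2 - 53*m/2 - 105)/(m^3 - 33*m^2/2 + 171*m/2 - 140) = (2*m^2 + 19*m + 42)/(2*m^2 - 23*m + 56)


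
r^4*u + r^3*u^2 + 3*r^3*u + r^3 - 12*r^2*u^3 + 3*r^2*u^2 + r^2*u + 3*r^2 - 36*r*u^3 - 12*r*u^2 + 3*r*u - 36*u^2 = (r + 3)*(r - 3*u)*(r + 4*u)*(r*u + 1)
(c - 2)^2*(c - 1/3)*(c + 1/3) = c^4 - 4*c^3 + 35*c^2/9 + 4*c/9 - 4/9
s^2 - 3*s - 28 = (s - 7)*(s + 4)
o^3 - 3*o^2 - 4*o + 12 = (o - 3)*(o - 2)*(o + 2)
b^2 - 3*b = b*(b - 3)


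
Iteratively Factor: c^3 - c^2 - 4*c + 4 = (c + 2)*(c^2 - 3*c + 2) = (c - 2)*(c + 2)*(c - 1)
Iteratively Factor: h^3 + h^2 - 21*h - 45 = (h - 5)*(h^2 + 6*h + 9) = (h - 5)*(h + 3)*(h + 3)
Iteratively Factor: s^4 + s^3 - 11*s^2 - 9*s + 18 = (s - 3)*(s^3 + 4*s^2 + s - 6) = (s - 3)*(s - 1)*(s^2 + 5*s + 6) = (s - 3)*(s - 1)*(s + 3)*(s + 2)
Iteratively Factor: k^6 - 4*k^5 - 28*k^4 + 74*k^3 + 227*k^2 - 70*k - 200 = (k - 5)*(k^5 + k^4 - 23*k^3 - 41*k^2 + 22*k + 40) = (k - 5)*(k + 1)*(k^4 - 23*k^2 - 18*k + 40) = (k - 5)*(k - 1)*(k + 1)*(k^3 + k^2 - 22*k - 40) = (k - 5)*(k - 1)*(k + 1)*(k + 4)*(k^2 - 3*k - 10) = (k - 5)^2*(k - 1)*(k + 1)*(k + 4)*(k + 2)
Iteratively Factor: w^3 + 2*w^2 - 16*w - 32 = (w - 4)*(w^2 + 6*w + 8) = (w - 4)*(w + 4)*(w + 2)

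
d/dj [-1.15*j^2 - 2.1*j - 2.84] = -2.3*j - 2.1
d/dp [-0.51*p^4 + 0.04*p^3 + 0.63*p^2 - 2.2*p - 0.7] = -2.04*p^3 + 0.12*p^2 + 1.26*p - 2.2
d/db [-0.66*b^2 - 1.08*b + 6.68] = -1.32*b - 1.08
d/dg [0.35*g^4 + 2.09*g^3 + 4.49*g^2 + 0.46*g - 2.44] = 1.4*g^3 + 6.27*g^2 + 8.98*g + 0.46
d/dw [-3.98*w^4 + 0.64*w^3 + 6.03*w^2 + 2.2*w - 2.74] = -15.92*w^3 + 1.92*w^2 + 12.06*w + 2.2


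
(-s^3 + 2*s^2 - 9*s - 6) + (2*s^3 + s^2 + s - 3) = s^3 + 3*s^2 - 8*s - 9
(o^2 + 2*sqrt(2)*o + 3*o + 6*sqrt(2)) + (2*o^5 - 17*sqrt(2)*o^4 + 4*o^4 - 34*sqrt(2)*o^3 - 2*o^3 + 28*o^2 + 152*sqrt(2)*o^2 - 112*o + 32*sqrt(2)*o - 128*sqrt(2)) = 2*o^5 - 17*sqrt(2)*o^4 + 4*o^4 - 34*sqrt(2)*o^3 - 2*o^3 + 29*o^2 + 152*sqrt(2)*o^2 - 109*o + 34*sqrt(2)*o - 122*sqrt(2)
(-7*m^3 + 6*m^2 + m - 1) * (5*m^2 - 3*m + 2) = -35*m^5 + 51*m^4 - 27*m^3 + 4*m^2 + 5*m - 2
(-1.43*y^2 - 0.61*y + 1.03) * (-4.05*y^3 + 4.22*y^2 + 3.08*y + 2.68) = 5.7915*y^5 - 3.5641*y^4 - 11.1501*y^3 - 1.3646*y^2 + 1.5376*y + 2.7604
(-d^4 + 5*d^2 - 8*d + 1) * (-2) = 2*d^4 - 10*d^2 + 16*d - 2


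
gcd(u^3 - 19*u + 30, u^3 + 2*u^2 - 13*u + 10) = u^2 + 3*u - 10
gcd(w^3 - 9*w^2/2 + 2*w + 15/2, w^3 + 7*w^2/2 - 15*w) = w - 5/2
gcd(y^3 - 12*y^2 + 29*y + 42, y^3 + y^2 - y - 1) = y + 1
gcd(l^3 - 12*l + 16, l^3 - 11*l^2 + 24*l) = 1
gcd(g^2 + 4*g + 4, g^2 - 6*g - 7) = 1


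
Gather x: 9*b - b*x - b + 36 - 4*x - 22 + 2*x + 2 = 8*b + x*(-b - 2) + 16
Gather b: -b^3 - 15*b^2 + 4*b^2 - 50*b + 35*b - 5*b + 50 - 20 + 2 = -b^3 - 11*b^2 - 20*b + 32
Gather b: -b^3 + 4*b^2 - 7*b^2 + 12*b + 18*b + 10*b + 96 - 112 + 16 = -b^3 - 3*b^2 + 40*b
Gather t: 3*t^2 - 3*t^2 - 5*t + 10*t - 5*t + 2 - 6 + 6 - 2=0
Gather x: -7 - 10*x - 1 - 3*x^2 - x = -3*x^2 - 11*x - 8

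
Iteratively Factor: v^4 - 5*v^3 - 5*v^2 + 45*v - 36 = (v - 4)*(v^3 - v^2 - 9*v + 9) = (v - 4)*(v - 1)*(v^2 - 9) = (v - 4)*(v - 3)*(v - 1)*(v + 3)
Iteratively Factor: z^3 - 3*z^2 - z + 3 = (z - 1)*(z^2 - 2*z - 3) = (z - 1)*(z + 1)*(z - 3)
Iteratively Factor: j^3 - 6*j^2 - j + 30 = (j - 5)*(j^2 - j - 6) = (j - 5)*(j - 3)*(j + 2)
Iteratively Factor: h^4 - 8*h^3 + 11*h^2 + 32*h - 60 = (h - 2)*(h^3 - 6*h^2 - h + 30) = (h - 2)*(h + 2)*(h^2 - 8*h + 15) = (h - 3)*(h - 2)*(h + 2)*(h - 5)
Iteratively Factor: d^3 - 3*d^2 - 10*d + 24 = (d + 3)*(d^2 - 6*d + 8) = (d - 4)*(d + 3)*(d - 2)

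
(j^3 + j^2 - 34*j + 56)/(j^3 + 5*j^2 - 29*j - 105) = (j^2 - 6*j + 8)/(j^2 - 2*j - 15)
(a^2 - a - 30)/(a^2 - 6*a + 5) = (a^2 - a - 30)/(a^2 - 6*a + 5)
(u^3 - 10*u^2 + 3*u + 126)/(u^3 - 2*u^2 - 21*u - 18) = (u - 7)/(u + 1)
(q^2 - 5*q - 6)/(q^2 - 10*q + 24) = (q + 1)/(q - 4)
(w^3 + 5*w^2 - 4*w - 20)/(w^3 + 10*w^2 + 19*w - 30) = (w^2 - 4)/(w^2 + 5*w - 6)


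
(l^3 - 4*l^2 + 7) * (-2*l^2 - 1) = -2*l^5 + 8*l^4 - l^3 - 10*l^2 - 7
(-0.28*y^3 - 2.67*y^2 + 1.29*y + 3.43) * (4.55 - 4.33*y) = 1.2124*y^4 + 10.2871*y^3 - 17.7342*y^2 - 8.9824*y + 15.6065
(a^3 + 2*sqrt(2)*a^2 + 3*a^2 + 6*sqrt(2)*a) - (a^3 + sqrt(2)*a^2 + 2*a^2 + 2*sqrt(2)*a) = a^2 + sqrt(2)*a^2 + 4*sqrt(2)*a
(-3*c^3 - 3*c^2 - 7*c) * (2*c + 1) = -6*c^4 - 9*c^3 - 17*c^2 - 7*c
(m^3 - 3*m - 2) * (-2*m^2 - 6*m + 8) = -2*m^5 - 6*m^4 + 14*m^3 + 22*m^2 - 12*m - 16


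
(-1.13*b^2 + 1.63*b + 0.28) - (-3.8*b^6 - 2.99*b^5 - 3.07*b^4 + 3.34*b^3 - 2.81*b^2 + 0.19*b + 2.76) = 3.8*b^6 + 2.99*b^5 + 3.07*b^4 - 3.34*b^3 + 1.68*b^2 + 1.44*b - 2.48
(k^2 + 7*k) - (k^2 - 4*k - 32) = 11*k + 32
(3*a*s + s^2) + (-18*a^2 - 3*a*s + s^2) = -18*a^2 + 2*s^2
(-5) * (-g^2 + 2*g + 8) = 5*g^2 - 10*g - 40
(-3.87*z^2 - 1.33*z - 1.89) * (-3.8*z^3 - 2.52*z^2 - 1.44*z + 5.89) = 14.706*z^5 + 14.8064*z^4 + 16.1064*z^3 - 16.1163*z^2 - 5.1121*z - 11.1321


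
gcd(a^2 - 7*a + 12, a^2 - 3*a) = a - 3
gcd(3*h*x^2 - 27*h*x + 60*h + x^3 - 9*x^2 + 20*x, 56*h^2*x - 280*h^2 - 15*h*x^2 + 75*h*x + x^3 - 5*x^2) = x - 5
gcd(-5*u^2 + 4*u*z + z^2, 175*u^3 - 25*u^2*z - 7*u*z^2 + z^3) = 5*u + z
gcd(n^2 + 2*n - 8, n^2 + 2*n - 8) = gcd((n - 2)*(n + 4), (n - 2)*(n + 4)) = n^2 + 2*n - 8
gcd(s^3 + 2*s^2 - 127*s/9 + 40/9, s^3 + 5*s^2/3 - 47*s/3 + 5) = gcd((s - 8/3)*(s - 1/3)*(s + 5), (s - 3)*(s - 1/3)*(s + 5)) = s^2 + 14*s/3 - 5/3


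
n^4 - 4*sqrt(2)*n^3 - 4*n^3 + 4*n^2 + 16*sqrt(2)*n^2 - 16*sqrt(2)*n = n*(n - 2)^2*(n - 4*sqrt(2))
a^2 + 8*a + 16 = (a + 4)^2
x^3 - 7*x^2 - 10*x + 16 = (x - 8)*(x - 1)*(x + 2)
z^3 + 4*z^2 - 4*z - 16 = (z - 2)*(z + 2)*(z + 4)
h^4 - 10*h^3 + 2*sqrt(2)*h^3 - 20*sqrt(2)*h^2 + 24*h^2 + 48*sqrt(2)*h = h*(h - 6)*(h - 4)*(h + 2*sqrt(2))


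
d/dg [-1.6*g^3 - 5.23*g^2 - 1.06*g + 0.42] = -4.8*g^2 - 10.46*g - 1.06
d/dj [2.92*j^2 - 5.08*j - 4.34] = 5.84*j - 5.08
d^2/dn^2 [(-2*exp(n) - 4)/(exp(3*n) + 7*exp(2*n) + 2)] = 2*(((exp(n) + 2)*(9*exp(n) + 28) + 2*(3*exp(n) + 14)*exp(n))*(exp(3*n) + 7*exp(2*n) + 2)*exp(n) - 2*(exp(n) + 2)*(3*exp(n) + 14)^2*exp(3*n) - (exp(3*n) + 7*exp(2*n) + 2)^2)*exp(n)/(exp(3*n) + 7*exp(2*n) + 2)^3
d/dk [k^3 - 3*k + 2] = 3*k^2 - 3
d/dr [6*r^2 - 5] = 12*r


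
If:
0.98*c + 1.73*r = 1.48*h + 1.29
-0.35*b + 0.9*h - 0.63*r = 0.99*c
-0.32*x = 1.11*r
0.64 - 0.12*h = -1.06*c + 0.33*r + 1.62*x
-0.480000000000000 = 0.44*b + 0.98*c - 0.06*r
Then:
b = -4.39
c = 1.45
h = -0.40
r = -0.42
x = 1.46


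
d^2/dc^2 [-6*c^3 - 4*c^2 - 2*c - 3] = -36*c - 8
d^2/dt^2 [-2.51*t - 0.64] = 0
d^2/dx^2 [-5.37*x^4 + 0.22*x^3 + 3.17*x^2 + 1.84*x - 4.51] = -64.44*x^2 + 1.32*x + 6.34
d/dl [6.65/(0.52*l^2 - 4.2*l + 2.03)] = (27.93 - 6.916*l)/(0.52*l^2 - 4.2*l + 2.03)^2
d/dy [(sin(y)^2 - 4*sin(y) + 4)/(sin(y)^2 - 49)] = 2*(2*sin(y)^2 - 53*sin(y) + 98)*cos(y)/((sin(y) - 7)^2*(sin(y) + 7)^2)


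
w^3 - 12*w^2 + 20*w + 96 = (w - 8)*(w - 6)*(w + 2)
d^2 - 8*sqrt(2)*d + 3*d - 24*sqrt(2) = (d + 3)*(d - 8*sqrt(2))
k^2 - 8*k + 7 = (k - 7)*(k - 1)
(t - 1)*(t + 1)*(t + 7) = t^3 + 7*t^2 - t - 7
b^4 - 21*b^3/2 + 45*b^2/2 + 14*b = b*(b - 7)*(b - 4)*(b + 1/2)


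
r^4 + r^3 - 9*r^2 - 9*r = r*(r - 3)*(r + 1)*(r + 3)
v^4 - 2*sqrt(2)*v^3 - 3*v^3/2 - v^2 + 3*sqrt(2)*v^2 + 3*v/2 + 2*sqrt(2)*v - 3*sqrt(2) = (v - 3/2)*(v - 1)*(v + 1)*(v - 2*sqrt(2))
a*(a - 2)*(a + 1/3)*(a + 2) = a^4 + a^3/3 - 4*a^2 - 4*a/3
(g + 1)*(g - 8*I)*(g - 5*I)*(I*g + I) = I*g^4 + 13*g^3 + 2*I*g^3 + 26*g^2 - 39*I*g^2 + 13*g - 80*I*g - 40*I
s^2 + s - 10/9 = (s - 2/3)*(s + 5/3)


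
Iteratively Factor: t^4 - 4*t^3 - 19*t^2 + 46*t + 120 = (t - 4)*(t^3 - 19*t - 30) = (t - 4)*(t + 3)*(t^2 - 3*t - 10) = (t - 4)*(t + 2)*(t + 3)*(t - 5)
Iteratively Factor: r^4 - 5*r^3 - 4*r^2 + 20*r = (r - 5)*(r^3 - 4*r) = (r - 5)*(r - 2)*(r^2 + 2*r) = r*(r - 5)*(r - 2)*(r + 2)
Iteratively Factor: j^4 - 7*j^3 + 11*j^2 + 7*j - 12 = (j + 1)*(j^3 - 8*j^2 + 19*j - 12) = (j - 3)*(j + 1)*(j^2 - 5*j + 4) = (j - 4)*(j - 3)*(j + 1)*(j - 1)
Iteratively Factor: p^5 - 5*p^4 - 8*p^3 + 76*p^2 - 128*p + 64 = (p + 4)*(p^4 - 9*p^3 + 28*p^2 - 36*p + 16) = (p - 2)*(p + 4)*(p^3 - 7*p^2 + 14*p - 8) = (p - 2)*(p - 1)*(p + 4)*(p^2 - 6*p + 8) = (p - 4)*(p - 2)*(p - 1)*(p + 4)*(p - 2)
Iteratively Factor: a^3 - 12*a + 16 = (a + 4)*(a^2 - 4*a + 4) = (a - 2)*(a + 4)*(a - 2)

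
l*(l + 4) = l^2 + 4*l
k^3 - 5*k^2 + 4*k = k*(k - 4)*(k - 1)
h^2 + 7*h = h*(h + 7)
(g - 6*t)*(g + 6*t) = g^2 - 36*t^2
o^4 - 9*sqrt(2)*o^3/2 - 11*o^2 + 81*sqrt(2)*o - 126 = (o - 7*sqrt(2)/2)*(o - 3*sqrt(2))*(o - sqrt(2))*(o + 3*sqrt(2))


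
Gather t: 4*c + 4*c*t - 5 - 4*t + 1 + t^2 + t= 4*c + t^2 + t*(4*c - 3) - 4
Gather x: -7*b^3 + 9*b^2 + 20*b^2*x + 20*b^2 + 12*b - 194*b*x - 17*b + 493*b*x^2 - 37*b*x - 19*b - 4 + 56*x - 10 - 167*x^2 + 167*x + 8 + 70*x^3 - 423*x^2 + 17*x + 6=-7*b^3 + 29*b^2 - 24*b + 70*x^3 + x^2*(493*b - 590) + x*(20*b^2 - 231*b + 240)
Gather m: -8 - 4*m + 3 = -4*m - 5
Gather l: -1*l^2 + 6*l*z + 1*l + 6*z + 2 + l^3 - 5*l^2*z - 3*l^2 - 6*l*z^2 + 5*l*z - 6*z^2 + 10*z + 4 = l^3 + l^2*(-5*z - 4) + l*(-6*z^2 + 11*z + 1) - 6*z^2 + 16*z + 6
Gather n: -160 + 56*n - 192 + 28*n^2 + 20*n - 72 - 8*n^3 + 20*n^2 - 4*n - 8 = -8*n^3 + 48*n^2 + 72*n - 432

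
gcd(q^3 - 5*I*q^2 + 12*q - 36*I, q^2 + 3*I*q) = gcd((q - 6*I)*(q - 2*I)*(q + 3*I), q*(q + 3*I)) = q + 3*I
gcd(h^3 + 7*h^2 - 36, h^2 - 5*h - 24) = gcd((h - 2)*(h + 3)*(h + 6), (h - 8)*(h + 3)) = h + 3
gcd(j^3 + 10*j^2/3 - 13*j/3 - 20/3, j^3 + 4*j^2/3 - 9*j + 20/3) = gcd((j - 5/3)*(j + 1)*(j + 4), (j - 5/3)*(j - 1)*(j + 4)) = j^2 + 7*j/3 - 20/3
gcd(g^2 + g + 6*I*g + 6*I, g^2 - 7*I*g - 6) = 1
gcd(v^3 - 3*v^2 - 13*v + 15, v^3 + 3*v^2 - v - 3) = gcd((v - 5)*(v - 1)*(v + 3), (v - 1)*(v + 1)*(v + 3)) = v^2 + 2*v - 3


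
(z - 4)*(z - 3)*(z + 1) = z^3 - 6*z^2 + 5*z + 12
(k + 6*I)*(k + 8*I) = k^2 + 14*I*k - 48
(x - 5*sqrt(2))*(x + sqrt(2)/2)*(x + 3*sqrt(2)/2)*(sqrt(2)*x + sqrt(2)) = sqrt(2)*x^4 - 6*x^3 + sqrt(2)*x^3 - 37*sqrt(2)*x^2/2 - 6*x^2 - 37*sqrt(2)*x/2 - 15*x - 15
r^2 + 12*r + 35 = (r + 5)*(r + 7)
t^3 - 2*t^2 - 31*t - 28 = (t - 7)*(t + 1)*(t + 4)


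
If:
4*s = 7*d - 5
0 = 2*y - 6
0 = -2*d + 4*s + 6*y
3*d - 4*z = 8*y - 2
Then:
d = -13/5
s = -29/5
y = 3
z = -149/20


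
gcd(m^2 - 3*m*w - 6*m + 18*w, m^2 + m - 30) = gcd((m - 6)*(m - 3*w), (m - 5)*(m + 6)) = 1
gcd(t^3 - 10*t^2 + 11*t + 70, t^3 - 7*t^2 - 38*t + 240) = t - 5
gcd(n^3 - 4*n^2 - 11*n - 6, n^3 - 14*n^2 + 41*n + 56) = n + 1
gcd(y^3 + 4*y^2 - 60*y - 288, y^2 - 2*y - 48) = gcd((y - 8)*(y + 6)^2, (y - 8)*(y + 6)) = y^2 - 2*y - 48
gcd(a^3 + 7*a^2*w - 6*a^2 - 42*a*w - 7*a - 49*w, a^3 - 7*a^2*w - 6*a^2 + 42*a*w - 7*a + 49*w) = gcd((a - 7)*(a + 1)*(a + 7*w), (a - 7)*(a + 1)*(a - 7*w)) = a^2 - 6*a - 7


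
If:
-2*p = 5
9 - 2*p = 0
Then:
No Solution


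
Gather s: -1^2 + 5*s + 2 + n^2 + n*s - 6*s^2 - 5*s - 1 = n^2 + n*s - 6*s^2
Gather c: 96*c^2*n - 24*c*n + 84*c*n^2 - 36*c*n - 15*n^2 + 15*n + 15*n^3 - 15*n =96*c^2*n + c*(84*n^2 - 60*n) + 15*n^3 - 15*n^2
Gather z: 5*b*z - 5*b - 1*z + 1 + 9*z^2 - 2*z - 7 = -5*b + 9*z^2 + z*(5*b - 3) - 6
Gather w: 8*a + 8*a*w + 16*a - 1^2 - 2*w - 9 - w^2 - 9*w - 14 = 24*a - w^2 + w*(8*a - 11) - 24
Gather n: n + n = 2*n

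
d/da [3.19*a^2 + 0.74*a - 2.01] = 6.38*a + 0.74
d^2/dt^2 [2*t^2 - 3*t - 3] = 4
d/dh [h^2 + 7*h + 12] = 2*h + 7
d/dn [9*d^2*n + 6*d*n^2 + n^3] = 9*d^2 + 12*d*n + 3*n^2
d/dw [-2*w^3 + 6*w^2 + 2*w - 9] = -6*w^2 + 12*w + 2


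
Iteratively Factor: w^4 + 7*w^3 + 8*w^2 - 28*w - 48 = (w - 2)*(w^3 + 9*w^2 + 26*w + 24) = (w - 2)*(w + 4)*(w^2 + 5*w + 6) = (w - 2)*(w + 2)*(w + 4)*(w + 3)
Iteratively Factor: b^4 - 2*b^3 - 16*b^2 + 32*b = (b)*(b^3 - 2*b^2 - 16*b + 32) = b*(b - 2)*(b^2 - 16) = b*(b - 2)*(b + 4)*(b - 4)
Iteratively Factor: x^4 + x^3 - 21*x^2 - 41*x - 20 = (x + 1)*(x^3 - 21*x - 20) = (x - 5)*(x + 1)*(x^2 + 5*x + 4) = (x - 5)*(x + 1)*(x + 4)*(x + 1)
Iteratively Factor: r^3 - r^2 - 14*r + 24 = (r + 4)*(r^2 - 5*r + 6) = (r - 2)*(r + 4)*(r - 3)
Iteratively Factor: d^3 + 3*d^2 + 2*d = (d)*(d^2 + 3*d + 2) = d*(d + 1)*(d + 2)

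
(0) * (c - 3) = 0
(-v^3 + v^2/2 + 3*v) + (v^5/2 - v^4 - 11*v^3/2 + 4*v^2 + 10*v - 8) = v^5/2 - v^4 - 13*v^3/2 + 9*v^2/2 + 13*v - 8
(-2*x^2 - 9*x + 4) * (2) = -4*x^2 - 18*x + 8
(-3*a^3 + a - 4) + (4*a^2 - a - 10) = -3*a^3 + 4*a^2 - 14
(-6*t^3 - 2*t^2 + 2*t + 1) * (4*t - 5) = -24*t^4 + 22*t^3 + 18*t^2 - 6*t - 5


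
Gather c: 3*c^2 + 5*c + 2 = 3*c^2 + 5*c + 2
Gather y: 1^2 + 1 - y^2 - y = -y^2 - y + 2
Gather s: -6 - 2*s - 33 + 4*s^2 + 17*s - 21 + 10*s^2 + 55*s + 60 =14*s^2 + 70*s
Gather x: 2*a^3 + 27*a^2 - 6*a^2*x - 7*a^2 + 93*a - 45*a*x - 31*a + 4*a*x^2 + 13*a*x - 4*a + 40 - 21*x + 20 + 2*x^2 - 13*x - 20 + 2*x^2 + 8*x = 2*a^3 + 20*a^2 + 58*a + x^2*(4*a + 4) + x*(-6*a^2 - 32*a - 26) + 40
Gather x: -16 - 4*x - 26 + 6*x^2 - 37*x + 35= 6*x^2 - 41*x - 7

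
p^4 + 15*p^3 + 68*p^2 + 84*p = p*(p + 2)*(p + 6)*(p + 7)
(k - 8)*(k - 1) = k^2 - 9*k + 8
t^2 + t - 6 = (t - 2)*(t + 3)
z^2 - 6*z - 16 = (z - 8)*(z + 2)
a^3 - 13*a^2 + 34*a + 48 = (a - 8)*(a - 6)*(a + 1)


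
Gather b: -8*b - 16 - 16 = -8*b - 32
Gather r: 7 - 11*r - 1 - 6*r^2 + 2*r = -6*r^2 - 9*r + 6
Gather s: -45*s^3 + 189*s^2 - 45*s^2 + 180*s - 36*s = -45*s^3 + 144*s^2 + 144*s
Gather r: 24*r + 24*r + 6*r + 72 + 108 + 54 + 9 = 54*r + 243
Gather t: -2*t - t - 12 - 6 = -3*t - 18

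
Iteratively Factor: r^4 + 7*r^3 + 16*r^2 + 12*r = (r + 2)*(r^3 + 5*r^2 + 6*r) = r*(r + 2)*(r^2 + 5*r + 6) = r*(r + 2)^2*(r + 3)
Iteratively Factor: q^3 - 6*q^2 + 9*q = (q - 3)*(q^2 - 3*q) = q*(q - 3)*(q - 3)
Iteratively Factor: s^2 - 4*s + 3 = (s - 1)*(s - 3)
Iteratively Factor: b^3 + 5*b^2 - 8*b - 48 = (b - 3)*(b^2 + 8*b + 16) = (b - 3)*(b + 4)*(b + 4)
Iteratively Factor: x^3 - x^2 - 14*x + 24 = (x + 4)*(x^2 - 5*x + 6) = (x - 3)*(x + 4)*(x - 2)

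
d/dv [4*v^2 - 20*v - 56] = 8*v - 20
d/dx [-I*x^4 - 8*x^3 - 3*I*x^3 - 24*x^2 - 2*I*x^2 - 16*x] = -4*I*x^3 - 3*x^2*(8 + 3*I) - 4*x*(12 + I) - 16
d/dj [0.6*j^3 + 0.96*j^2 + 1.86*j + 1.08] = 1.8*j^2 + 1.92*j + 1.86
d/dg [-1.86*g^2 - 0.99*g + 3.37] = -3.72*g - 0.99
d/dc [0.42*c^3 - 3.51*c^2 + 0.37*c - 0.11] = 1.26*c^2 - 7.02*c + 0.37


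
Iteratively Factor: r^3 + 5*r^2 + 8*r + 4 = (r + 1)*(r^2 + 4*r + 4) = (r + 1)*(r + 2)*(r + 2)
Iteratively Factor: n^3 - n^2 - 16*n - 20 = (n + 2)*(n^2 - 3*n - 10) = (n + 2)^2*(n - 5)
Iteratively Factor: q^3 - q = (q - 1)*(q^2 + q) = (q - 1)*(q + 1)*(q)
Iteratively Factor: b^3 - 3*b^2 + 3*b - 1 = (b - 1)*(b^2 - 2*b + 1) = (b - 1)^2*(b - 1)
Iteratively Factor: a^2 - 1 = (a + 1)*(a - 1)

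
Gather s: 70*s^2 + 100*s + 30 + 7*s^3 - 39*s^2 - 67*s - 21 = 7*s^3 + 31*s^2 + 33*s + 9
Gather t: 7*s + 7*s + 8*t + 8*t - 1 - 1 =14*s + 16*t - 2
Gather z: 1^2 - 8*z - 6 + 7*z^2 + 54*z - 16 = 7*z^2 + 46*z - 21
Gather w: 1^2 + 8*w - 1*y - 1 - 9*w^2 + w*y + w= -9*w^2 + w*(y + 9) - y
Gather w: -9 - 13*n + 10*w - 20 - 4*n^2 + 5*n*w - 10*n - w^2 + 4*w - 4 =-4*n^2 - 23*n - w^2 + w*(5*n + 14) - 33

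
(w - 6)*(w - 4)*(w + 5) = w^3 - 5*w^2 - 26*w + 120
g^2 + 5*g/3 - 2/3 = (g - 1/3)*(g + 2)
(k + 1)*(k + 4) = k^2 + 5*k + 4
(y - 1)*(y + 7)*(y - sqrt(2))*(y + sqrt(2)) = y^4 + 6*y^3 - 9*y^2 - 12*y + 14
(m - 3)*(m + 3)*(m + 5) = m^3 + 5*m^2 - 9*m - 45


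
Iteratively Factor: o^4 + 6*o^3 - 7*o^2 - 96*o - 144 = (o + 3)*(o^3 + 3*o^2 - 16*o - 48) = (o + 3)^2*(o^2 - 16) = (o - 4)*(o + 3)^2*(o + 4)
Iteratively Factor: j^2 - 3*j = (j - 3)*(j)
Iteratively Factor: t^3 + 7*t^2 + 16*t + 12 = (t + 2)*(t^2 + 5*t + 6) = (t + 2)^2*(t + 3)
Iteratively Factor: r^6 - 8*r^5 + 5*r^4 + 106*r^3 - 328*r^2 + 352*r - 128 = (r - 1)*(r^5 - 7*r^4 - 2*r^3 + 104*r^2 - 224*r + 128) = (r - 4)*(r - 1)*(r^4 - 3*r^3 - 14*r^2 + 48*r - 32) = (r - 4)^2*(r - 1)*(r^3 + r^2 - 10*r + 8) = (r - 4)^2*(r - 2)*(r - 1)*(r^2 + 3*r - 4) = (r - 4)^2*(r - 2)*(r - 1)*(r + 4)*(r - 1)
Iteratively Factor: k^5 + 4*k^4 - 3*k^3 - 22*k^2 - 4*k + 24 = (k - 1)*(k^4 + 5*k^3 + 2*k^2 - 20*k - 24) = (k - 2)*(k - 1)*(k^3 + 7*k^2 + 16*k + 12) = (k - 2)*(k - 1)*(k + 2)*(k^2 + 5*k + 6) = (k - 2)*(k - 1)*(k + 2)^2*(k + 3)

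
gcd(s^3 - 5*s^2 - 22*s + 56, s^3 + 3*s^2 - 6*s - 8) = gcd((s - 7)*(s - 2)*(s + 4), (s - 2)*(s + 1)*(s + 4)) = s^2 + 2*s - 8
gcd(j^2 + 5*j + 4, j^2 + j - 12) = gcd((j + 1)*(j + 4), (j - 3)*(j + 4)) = j + 4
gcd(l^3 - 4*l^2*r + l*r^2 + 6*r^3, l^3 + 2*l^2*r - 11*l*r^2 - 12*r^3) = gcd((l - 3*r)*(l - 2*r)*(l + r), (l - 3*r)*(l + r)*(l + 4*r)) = -l^2 + 2*l*r + 3*r^2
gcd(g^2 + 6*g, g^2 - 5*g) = g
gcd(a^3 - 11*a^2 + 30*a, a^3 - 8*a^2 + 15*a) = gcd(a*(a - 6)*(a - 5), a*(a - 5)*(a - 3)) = a^2 - 5*a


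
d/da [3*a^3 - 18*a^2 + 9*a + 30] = 9*a^2 - 36*a + 9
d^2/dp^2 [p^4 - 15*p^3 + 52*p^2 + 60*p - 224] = 12*p^2 - 90*p + 104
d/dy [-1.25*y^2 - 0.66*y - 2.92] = -2.5*y - 0.66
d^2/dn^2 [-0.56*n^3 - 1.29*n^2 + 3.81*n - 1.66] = -3.36*n - 2.58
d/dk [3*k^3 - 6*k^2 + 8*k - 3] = 9*k^2 - 12*k + 8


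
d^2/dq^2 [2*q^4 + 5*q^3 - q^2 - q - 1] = 24*q^2 + 30*q - 2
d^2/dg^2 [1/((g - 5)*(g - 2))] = 2*((g - 5)^2 + (g - 5)*(g - 2) + (g - 2)^2)/((g - 5)^3*(g - 2)^3)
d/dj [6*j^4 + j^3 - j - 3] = 24*j^3 + 3*j^2 - 1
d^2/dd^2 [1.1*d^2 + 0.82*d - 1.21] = 2.20000000000000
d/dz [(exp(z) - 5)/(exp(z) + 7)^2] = (17 - exp(z))*exp(z)/(exp(z) + 7)^3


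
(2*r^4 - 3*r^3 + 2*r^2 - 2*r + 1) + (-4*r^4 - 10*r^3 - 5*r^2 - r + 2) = -2*r^4 - 13*r^3 - 3*r^2 - 3*r + 3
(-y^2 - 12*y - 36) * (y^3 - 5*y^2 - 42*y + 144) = -y^5 - 7*y^4 + 66*y^3 + 540*y^2 - 216*y - 5184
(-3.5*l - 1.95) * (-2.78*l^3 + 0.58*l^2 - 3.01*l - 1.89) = 9.73*l^4 + 3.391*l^3 + 9.404*l^2 + 12.4845*l + 3.6855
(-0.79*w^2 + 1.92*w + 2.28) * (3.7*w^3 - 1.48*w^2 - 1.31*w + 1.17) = -2.923*w^5 + 8.2732*w^4 + 6.6293*w^3 - 6.8139*w^2 - 0.7404*w + 2.6676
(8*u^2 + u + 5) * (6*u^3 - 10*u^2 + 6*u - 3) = 48*u^5 - 74*u^4 + 68*u^3 - 68*u^2 + 27*u - 15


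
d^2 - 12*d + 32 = (d - 8)*(d - 4)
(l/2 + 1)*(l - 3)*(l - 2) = l^3/2 - 3*l^2/2 - 2*l + 6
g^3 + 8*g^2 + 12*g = g*(g + 2)*(g + 6)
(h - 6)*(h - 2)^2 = h^3 - 10*h^2 + 28*h - 24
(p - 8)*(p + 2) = p^2 - 6*p - 16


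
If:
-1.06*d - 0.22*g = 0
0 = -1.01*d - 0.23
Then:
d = -0.23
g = 1.10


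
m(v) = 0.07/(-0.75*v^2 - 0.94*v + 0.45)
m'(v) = 0.07*(1.5*v + 0.94)/(-0.75*v^2 - 0.94*v + 0.45)^2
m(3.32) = -0.01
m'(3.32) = 0.00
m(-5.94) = -0.00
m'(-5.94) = -0.00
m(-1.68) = -0.80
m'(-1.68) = -14.41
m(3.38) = -0.01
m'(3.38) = 0.00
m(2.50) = -0.01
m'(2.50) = 0.01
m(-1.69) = -0.68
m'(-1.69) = -10.43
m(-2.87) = -0.02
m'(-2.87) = -0.03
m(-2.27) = -0.05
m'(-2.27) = -0.11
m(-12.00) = -0.00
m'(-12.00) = -0.00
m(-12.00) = -0.00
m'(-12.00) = -0.00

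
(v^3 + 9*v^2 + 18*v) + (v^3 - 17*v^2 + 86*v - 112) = 2*v^3 - 8*v^2 + 104*v - 112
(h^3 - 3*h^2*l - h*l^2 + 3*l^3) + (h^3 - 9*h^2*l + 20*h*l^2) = 2*h^3 - 12*h^2*l + 19*h*l^2 + 3*l^3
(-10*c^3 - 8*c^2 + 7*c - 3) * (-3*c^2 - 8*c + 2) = 30*c^5 + 104*c^4 + 23*c^3 - 63*c^2 + 38*c - 6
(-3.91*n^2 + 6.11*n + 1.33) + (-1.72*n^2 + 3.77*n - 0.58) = -5.63*n^2 + 9.88*n + 0.75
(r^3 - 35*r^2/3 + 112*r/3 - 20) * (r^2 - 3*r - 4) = r^5 - 44*r^4/3 + 205*r^3/3 - 256*r^2/3 - 268*r/3 + 80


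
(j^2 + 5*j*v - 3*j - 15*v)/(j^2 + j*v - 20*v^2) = (3 - j)/(-j + 4*v)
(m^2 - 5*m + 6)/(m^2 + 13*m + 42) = (m^2 - 5*m + 6)/(m^2 + 13*m + 42)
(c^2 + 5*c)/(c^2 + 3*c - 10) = c/(c - 2)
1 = 1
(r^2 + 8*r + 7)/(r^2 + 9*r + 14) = (r + 1)/(r + 2)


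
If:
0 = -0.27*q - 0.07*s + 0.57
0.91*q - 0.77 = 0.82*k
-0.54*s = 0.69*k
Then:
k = 2.22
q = 2.85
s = -2.84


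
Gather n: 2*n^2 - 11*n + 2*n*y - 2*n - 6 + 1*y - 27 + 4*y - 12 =2*n^2 + n*(2*y - 13) + 5*y - 45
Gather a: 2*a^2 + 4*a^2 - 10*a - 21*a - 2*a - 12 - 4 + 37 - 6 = 6*a^2 - 33*a + 15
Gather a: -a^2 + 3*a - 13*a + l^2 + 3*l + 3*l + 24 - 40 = -a^2 - 10*a + l^2 + 6*l - 16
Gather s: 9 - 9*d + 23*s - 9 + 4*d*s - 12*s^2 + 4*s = -9*d - 12*s^2 + s*(4*d + 27)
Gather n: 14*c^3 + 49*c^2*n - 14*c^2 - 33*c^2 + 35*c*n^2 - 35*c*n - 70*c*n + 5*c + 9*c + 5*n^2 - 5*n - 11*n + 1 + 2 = 14*c^3 - 47*c^2 + 14*c + n^2*(35*c + 5) + n*(49*c^2 - 105*c - 16) + 3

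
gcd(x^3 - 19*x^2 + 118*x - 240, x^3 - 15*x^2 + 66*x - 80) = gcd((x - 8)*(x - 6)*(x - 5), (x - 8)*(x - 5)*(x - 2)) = x^2 - 13*x + 40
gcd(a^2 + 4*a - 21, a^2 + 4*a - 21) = a^2 + 4*a - 21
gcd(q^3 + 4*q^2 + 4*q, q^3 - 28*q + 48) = 1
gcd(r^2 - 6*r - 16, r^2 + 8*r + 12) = r + 2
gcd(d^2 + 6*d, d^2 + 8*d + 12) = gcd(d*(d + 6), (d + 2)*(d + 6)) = d + 6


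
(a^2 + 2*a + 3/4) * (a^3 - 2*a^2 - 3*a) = a^5 - 25*a^3/4 - 15*a^2/2 - 9*a/4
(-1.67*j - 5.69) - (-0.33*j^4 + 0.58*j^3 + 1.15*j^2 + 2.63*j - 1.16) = 0.33*j^4 - 0.58*j^3 - 1.15*j^2 - 4.3*j - 4.53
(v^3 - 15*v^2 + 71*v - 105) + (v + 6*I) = v^3 - 15*v^2 + 72*v - 105 + 6*I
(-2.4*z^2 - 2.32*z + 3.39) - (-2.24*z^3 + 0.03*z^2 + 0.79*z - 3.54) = 2.24*z^3 - 2.43*z^2 - 3.11*z + 6.93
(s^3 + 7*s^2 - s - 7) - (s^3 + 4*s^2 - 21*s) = 3*s^2 + 20*s - 7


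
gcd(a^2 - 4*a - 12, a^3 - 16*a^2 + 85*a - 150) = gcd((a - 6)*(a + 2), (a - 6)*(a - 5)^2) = a - 6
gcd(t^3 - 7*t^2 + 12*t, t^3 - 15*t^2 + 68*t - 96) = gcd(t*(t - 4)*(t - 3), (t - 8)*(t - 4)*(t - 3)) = t^2 - 7*t + 12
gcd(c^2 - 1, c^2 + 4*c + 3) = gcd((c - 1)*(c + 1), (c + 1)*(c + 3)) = c + 1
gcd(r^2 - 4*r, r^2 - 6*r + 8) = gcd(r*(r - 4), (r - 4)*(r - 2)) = r - 4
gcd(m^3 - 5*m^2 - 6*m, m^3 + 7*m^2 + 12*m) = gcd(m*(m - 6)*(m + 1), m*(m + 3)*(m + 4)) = m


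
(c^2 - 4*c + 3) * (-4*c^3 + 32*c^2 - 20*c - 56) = -4*c^5 + 48*c^4 - 160*c^3 + 120*c^2 + 164*c - 168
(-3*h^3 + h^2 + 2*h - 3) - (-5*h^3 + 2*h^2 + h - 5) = 2*h^3 - h^2 + h + 2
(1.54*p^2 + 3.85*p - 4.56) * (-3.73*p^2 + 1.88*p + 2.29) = -5.7442*p^4 - 11.4653*p^3 + 27.7734*p^2 + 0.2437*p - 10.4424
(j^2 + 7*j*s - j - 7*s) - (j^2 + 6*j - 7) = 7*j*s - 7*j - 7*s + 7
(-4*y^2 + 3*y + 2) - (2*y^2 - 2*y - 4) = -6*y^2 + 5*y + 6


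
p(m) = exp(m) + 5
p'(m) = exp(m)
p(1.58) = 9.85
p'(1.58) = 4.85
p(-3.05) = 5.05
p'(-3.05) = 0.05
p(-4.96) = 5.01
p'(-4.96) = 0.01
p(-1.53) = 5.22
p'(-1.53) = 0.22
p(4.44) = 89.77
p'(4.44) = 84.77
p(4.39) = 85.64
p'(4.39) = 80.64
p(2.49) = 17.06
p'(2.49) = 12.06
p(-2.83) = 5.06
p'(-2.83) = 0.06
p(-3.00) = 5.05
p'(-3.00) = 0.05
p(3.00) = 25.09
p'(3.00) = 20.09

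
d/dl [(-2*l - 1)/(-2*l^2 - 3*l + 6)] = (4*l^2 + 6*l - (2*l + 1)*(4*l + 3) - 12)/(2*l^2 + 3*l - 6)^2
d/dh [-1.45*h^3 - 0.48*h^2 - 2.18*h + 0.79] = -4.35*h^2 - 0.96*h - 2.18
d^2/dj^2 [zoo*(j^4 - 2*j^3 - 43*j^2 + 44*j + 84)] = zoo*(j^2 + j + 1)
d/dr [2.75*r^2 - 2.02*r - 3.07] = 5.5*r - 2.02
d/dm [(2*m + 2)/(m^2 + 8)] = 2*(m^2 - 2*m*(m + 1) + 8)/(m^2 + 8)^2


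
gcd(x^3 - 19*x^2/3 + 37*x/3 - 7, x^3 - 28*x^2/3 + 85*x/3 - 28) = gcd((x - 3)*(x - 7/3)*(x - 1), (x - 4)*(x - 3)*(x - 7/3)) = x^2 - 16*x/3 + 7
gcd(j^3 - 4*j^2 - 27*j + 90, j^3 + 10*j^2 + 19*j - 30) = j + 5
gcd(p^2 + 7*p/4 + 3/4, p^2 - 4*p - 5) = p + 1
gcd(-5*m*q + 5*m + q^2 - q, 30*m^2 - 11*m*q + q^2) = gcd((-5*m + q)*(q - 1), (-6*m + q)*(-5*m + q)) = -5*m + q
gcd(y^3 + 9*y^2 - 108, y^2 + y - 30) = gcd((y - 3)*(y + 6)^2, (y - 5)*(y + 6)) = y + 6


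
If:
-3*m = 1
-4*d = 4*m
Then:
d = 1/3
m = -1/3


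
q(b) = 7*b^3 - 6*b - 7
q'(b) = 21*b^2 - 6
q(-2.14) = -62.76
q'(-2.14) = 90.17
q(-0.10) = -6.41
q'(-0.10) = -5.79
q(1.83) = 24.92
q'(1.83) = 64.33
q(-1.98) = -49.46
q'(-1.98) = 76.33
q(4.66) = 673.40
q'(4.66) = 450.03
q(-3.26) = -229.96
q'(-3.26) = 217.18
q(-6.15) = -1598.36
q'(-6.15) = 788.27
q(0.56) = -9.13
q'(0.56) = 0.59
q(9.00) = 5042.00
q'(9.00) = 1695.00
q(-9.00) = -5056.00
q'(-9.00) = 1695.00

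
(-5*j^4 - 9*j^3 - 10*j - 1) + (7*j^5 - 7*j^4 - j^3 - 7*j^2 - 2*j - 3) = 7*j^5 - 12*j^4 - 10*j^3 - 7*j^2 - 12*j - 4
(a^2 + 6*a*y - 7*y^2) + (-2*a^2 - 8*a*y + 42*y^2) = -a^2 - 2*a*y + 35*y^2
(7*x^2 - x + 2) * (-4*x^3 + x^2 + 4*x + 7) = -28*x^5 + 11*x^4 + 19*x^3 + 47*x^2 + x + 14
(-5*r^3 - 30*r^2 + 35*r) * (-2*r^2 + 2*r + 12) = 10*r^5 + 50*r^4 - 190*r^3 - 290*r^2 + 420*r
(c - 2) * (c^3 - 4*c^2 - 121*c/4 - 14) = c^4 - 6*c^3 - 89*c^2/4 + 93*c/2 + 28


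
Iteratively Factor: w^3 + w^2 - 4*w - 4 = (w + 2)*(w^2 - w - 2) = (w + 1)*(w + 2)*(w - 2)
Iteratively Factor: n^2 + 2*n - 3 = (n - 1)*(n + 3)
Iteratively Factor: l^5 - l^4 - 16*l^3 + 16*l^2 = (l - 1)*(l^4 - 16*l^2) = l*(l - 1)*(l^3 - 16*l) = l^2*(l - 1)*(l^2 - 16) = l^2*(l - 1)*(l + 4)*(l - 4)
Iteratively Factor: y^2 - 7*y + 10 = (y - 2)*(y - 5)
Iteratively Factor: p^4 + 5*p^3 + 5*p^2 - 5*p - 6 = (p + 1)*(p^3 + 4*p^2 + p - 6) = (p - 1)*(p + 1)*(p^2 + 5*p + 6) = (p - 1)*(p + 1)*(p + 2)*(p + 3)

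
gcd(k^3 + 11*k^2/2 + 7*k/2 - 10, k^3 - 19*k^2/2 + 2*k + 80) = k + 5/2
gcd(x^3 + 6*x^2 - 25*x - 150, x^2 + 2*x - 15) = x + 5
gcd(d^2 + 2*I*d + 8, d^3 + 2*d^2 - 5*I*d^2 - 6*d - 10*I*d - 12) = d - 2*I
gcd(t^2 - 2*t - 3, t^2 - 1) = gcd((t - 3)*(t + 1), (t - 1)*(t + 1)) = t + 1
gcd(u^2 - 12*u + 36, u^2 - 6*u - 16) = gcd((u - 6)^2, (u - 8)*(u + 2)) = 1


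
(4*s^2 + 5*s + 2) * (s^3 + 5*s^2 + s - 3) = 4*s^5 + 25*s^4 + 31*s^3 + 3*s^2 - 13*s - 6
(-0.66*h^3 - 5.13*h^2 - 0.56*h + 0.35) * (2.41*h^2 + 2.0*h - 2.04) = -1.5906*h^5 - 13.6833*h^4 - 10.2632*h^3 + 10.1887*h^2 + 1.8424*h - 0.714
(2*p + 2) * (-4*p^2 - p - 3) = -8*p^3 - 10*p^2 - 8*p - 6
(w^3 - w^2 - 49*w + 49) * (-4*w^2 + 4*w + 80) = -4*w^5 + 8*w^4 + 272*w^3 - 472*w^2 - 3724*w + 3920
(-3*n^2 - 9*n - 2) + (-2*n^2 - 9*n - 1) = -5*n^2 - 18*n - 3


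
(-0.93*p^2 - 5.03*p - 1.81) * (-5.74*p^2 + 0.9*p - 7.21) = 5.3382*p^4 + 28.0352*p^3 + 12.5677*p^2 + 34.6373*p + 13.0501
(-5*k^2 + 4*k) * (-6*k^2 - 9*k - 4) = 30*k^4 + 21*k^3 - 16*k^2 - 16*k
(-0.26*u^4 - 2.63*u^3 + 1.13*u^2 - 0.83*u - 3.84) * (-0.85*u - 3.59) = 0.221*u^5 + 3.1689*u^4 + 8.4812*u^3 - 3.3512*u^2 + 6.2437*u + 13.7856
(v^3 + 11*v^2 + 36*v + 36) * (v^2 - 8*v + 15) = v^5 + 3*v^4 - 37*v^3 - 87*v^2 + 252*v + 540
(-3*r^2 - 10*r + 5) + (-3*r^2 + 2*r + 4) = -6*r^2 - 8*r + 9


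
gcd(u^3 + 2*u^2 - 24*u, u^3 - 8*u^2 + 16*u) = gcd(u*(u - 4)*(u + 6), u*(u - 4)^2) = u^2 - 4*u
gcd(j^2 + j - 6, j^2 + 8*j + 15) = j + 3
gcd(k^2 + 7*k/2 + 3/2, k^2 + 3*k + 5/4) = k + 1/2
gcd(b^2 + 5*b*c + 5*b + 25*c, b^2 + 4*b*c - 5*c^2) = b + 5*c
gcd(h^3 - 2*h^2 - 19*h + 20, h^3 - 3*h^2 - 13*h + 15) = h^2 - 6*h + 5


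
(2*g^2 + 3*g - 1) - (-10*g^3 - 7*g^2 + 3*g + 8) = 10*g^3 + 9*g^2 - 9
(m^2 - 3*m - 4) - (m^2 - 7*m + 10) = 4*m - 14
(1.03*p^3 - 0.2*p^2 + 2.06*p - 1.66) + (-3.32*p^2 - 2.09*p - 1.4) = 1.03*p^3 - 3.52*p^2 - 0.0299999999999998*p - 3.06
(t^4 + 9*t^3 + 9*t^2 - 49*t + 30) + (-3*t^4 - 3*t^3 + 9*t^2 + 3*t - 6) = -2*t^4 + 6*t^3 + 18*t^2 - 46*t + 24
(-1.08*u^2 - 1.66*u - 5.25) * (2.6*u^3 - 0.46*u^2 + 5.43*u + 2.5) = -2.808*u^5 - 3.8192*u^4 - 18.7508*u^3 - 9.2988*u^2 - 32.6575*u - 13.125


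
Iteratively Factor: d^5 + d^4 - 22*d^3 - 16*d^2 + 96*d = (d - 2)*(d^4 + 3*d^3 - 16*d^2 - 48*d) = d*(d - 2)*(d^3 + 3*d^2 - 16*d - 48) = d*(d - 2)*(d + 3)*(d^2 - 16) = d*(d - 4)*(d - 2)*(d + 3)*(d + 4)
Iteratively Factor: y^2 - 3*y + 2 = (y - 1)*(y - 2)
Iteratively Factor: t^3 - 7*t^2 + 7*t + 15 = (t + 1)*(t^2 - 8*t + 15) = (t - 5)*(t + 1)*(t - 3)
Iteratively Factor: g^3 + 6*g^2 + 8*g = (g)*(g^2 + 6*g + 8) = g*(g + 2)*(g + 4)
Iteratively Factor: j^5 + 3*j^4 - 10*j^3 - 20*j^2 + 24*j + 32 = (j + 2)*(j^4 + j^3 - 12*j^2 + 4*j + 16) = (j - 2)*(j + 2)*(j^3 + 3*j^2 - 6*j - 8) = (j - 2)^2*(j + 2)*(j^2 + 5*j + 4) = (j - 2)^2*(j + 2)*(j + 4)*(j + 1)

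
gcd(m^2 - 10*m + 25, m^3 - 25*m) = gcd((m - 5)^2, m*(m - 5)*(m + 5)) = m - 5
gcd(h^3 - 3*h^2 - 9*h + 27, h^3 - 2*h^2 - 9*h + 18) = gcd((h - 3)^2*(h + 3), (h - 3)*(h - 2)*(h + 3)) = h^2 - 9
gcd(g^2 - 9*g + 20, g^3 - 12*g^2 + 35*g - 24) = 1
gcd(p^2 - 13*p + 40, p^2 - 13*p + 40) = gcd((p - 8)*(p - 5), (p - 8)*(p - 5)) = p^2 - 13*p + 40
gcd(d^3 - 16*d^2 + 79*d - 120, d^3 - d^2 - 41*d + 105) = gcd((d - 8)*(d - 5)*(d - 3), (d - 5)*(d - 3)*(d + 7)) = d^2 - 8*d + 15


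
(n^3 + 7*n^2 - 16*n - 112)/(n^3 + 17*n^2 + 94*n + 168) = (n - 4)/(n + 6)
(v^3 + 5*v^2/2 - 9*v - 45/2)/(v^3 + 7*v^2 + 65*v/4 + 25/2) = 2*(v^2 - 9)/(2*v^2 + 9*v + 10)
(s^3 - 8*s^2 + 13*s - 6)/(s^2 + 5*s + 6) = (s^3 - 8*s^2 + 13*s - 6)/(s^2 + 5*s + 6)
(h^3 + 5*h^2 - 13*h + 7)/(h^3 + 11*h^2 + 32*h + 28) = (h^2 - 2*h + 1)/(h^2 + 4*h + 4)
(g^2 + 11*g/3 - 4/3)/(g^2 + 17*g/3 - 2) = (g + 4)/(g + 6)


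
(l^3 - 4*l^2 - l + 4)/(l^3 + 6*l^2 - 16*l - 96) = (l^2 - 1)/(l^2 + 10*l + 24)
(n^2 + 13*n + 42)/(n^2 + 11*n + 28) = (n + 6)/(n + 4)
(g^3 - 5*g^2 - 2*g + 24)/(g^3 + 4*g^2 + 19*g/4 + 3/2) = 4*(g^2 - 7*g + 12)/(4*g^2 + 8*g + 3)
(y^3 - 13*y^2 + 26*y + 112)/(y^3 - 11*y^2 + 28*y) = (y^2 - 6*y - 16)/(y*(y - 4))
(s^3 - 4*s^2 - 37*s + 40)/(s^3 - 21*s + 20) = (s - 8)/(s - 4)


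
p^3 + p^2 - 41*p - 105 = (p - 7)*(p + 3)*(p + 5)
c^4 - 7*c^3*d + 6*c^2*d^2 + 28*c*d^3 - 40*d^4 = (c - 5*d)*(c - 2*d)^2*(c + 2*d)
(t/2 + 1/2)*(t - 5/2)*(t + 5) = t^3/2 + 7*t^2/4 - 5*t - 25/4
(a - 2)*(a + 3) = a^2 + a - 6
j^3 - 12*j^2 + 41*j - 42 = (j - 7)*(j - 3)*(j - 2)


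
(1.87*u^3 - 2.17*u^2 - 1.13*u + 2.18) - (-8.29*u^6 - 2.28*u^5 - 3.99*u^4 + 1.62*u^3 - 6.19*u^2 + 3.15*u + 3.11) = 8.29*u^6 + 2.28*u^5 + 3.99*u^4 + 0.25*u^3 + 4.02*u^2 - 4.28*u - 0.93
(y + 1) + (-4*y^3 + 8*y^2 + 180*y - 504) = -4*y^3 + 8*y^2 + 181*y - 503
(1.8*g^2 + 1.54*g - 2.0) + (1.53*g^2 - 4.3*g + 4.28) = 3.33*g^2 - 2.76*g + 2.28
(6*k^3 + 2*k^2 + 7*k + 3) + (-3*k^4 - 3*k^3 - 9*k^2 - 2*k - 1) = -3*k^4 + 3*k^3 - 7*k^2 + 5*k + 2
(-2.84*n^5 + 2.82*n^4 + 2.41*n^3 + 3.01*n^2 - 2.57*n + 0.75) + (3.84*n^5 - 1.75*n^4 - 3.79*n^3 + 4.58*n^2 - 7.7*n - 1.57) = 1.0*n^5 + 1.07*n^4 - 1.38*n^3 + 7.59*n^2 - 10.27*n - 0.82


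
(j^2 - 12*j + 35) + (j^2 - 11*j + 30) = 2*j^2 - 23*j + 65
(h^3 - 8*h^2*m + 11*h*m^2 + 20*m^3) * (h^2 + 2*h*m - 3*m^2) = h^5 - 6*h^4*m - 8*h^3*m^2 + 66*h^2*m^3 + 7*h*m^4 - 60*m^5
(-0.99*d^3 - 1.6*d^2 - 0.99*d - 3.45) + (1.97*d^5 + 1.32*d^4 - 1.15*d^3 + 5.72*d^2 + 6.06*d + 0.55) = 1.97*d^5 + 1.32*d^4 - 2.14*d^3 + 4.12*d^2 + 5.07*d - 2.9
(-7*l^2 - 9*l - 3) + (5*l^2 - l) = -2*l^2 - 10*l - 3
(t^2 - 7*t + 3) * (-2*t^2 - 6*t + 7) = -2*t^4 + 8*t^3 + 43*t^2 - 67*t + 21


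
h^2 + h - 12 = (h - 3)*(h + 4)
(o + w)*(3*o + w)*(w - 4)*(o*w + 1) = 3*o^3*w^2 - 12*o^3*w + 4*o^2*w^3 - 16*o^2*w^2 + 3*o^2*w - 12*o^2 + o*w^4 - 4*o*w^3 + 4*o*w^2 - 16*o*w + w^3 - 4*w^2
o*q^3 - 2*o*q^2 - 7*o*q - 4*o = (q - 4)*(q + 1)*(o*q + o)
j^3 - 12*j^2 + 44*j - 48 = (j - 6)*(j - 4)*(j - 2)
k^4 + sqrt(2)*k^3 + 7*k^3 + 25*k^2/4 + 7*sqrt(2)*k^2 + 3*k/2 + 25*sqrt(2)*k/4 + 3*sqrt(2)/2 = (k + 1/2)^2*(k + 6)*(k + sqrt(2))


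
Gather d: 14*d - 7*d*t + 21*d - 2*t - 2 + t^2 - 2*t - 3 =d*(35 - 7*t) + t^2 - 4*t - 5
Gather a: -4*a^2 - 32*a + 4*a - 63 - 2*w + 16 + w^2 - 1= -4*a^2 - 28*a + w^2 - 2*w - 48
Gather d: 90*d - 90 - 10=90*d - 100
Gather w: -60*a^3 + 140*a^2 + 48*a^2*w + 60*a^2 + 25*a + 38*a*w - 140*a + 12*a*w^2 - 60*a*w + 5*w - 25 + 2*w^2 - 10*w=-60*a^3 + 200*a^2 - 115*a + w^2*(12*a + 2) + w*(48*a^2 - 22*a - 5) - 25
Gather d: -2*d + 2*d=0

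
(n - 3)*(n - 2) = n^2 - 5*n + 6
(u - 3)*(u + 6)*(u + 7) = u^3 + 10*u^2 + 3*u - 126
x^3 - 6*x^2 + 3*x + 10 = (x - 5)*(x - 2)*(x + 1)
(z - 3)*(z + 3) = z^2 - 9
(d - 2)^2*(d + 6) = d^3 + 2*d^2 - 20*d + 24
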